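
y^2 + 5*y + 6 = (y + 2)*(y + 3)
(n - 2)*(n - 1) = n^2 - 3*n + 2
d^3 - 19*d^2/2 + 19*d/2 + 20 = (d - 8)*(d - 5/2)*(d + 1)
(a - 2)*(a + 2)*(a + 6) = a^3 + 6*a^2 - 4*a - 24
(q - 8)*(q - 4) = q^2 - 12*q + 32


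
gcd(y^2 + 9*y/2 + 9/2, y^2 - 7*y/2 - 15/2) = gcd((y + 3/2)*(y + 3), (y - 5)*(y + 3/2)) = y + 3/2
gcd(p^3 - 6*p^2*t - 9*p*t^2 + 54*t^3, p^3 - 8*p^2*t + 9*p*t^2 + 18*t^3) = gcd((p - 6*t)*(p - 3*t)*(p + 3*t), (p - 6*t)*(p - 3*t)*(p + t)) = p^2 - 9*p*t + 18*t^2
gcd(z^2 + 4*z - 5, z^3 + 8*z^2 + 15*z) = z + 5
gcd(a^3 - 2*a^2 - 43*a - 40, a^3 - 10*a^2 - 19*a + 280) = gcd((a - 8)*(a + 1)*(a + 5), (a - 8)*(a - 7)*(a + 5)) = a^2 - 3*a - 40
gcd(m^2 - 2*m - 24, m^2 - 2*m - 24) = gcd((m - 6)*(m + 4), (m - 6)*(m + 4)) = m^2 - 2*m - 24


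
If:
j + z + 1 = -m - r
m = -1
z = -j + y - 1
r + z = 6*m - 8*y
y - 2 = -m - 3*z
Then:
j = -18/5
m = -1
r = 11/5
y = -6/5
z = 7/5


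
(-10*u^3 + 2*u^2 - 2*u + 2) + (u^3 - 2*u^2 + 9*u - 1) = -9*u^3 + 7*u + 1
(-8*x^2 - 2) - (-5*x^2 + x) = -3*x^2 - x - 2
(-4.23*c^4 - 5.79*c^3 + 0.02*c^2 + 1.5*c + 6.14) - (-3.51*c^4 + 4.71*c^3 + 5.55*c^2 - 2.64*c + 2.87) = -0.720000000000001*c^4 - 10.5*c^3 - 5.53*c^2 + 4.14*c + 3.27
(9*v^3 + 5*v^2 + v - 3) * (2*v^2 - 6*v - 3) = 18*v^5 - 44*v^4 - 55*v^3 - 27*v^2 + 15*v + 9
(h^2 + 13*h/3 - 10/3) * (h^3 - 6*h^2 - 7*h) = h^5 - 5*h^4/3 - 109*h^3/3 - 31*h^2/3 + 70*h/3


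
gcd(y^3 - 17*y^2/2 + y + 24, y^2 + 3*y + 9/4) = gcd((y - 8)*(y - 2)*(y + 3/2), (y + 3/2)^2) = y + 3/2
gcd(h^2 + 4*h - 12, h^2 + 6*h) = h + 6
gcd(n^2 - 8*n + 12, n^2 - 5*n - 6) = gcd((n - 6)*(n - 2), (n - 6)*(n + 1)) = n - 6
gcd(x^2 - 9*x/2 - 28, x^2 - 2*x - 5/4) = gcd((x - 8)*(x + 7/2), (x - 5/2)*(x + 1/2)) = 1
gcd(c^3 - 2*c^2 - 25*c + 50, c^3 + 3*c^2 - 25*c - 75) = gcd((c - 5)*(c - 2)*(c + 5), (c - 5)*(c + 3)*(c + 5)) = c^2 - 25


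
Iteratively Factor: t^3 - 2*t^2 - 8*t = (t)*(t^2 - 2*t - 8) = t*(t + 2)*(t - 4)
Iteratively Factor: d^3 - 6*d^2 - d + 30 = (d - 5)*(d^2 - d - 6) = (d - 5)*(d + 2)*(d - 3)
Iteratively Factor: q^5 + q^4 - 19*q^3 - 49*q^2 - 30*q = (q - 5)*(q^4 + 6*q^3 + 11*q^2 + 6*q) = (q - 5)*(q + 1)*(q^3 + 5*q^2 + 6*q) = q*(q - 5)*(q + 1)*(q^2 + 5*q + 6) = q*(q - 5)*(q + 1)*(q + 3)*(q + 2)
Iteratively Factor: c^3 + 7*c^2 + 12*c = (c + 4)*(c^2 + 3*c) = (c + 3)*(c + 4)*(c)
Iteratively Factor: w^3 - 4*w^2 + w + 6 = (w + 1)*(w^2 - 5*w + 6) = (w - 2)*(w + 1)*(w - 3)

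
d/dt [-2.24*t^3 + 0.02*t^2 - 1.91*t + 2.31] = -6.72*t^2 + 0.04*t - 1.91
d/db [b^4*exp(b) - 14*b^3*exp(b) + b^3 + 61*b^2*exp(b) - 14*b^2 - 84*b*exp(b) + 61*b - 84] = b^4*exp(b) - 10*b^3*exp(b) + 19*b^2*exp(b) + 3*b^2 + 38*b*exp(b) - 28*b - 84*exp(b) + 61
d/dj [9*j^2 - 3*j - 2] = 18*j - 3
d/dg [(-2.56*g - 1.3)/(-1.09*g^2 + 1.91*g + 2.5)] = (2.7904*g^2 - 4.8896*g - (2.18*g - 1.91)*(2.56*g + 1.3) - 6.4)/(-1.09*g^2 + 1.91*g + 2.5)^2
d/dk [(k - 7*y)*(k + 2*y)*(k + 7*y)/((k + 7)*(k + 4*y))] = (-(k + 7)*(k - 7*y)*(k + 2*y)*(k + 7*y) + (k + 7)*(k + 4*y)*((k - 7*y)*(k + 2*y) + (k - 7*y)*(k + 7*y) + (k + 2*y)*(k + 7*y)) - (k - 7*y)*(k + 2*y)*(k + 4*y)*(k + 7*y))/((k + 7)^2*(k + 4*y)^2)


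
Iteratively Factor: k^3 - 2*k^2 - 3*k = (k + 1)*(k^2 - 3*k) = (k - 3)*(k + 1)*(k)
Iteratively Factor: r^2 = (r)*(r)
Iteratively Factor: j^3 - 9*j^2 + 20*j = (j - 4)*(j^2 - 5*j) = j*(j - 4)*(j - 5)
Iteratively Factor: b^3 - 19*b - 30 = (b + 3)*(b^2 - 3*b - 10) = (b - 5)*(b + 3)*(b + 2)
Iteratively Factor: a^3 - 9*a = (a + 3)*(a^2 - 3*a) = a*(a + 3)*(a - 3)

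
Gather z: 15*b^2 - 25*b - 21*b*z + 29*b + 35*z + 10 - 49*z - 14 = 15*b^2 + 4*b + z*(-21*b - 14) - 4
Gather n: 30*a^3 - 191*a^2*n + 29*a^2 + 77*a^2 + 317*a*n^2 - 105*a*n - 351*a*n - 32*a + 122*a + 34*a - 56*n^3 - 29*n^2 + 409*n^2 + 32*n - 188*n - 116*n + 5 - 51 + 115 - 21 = 30*a^3 + 106*a^2 + 124*a - 56*n^3 + n^2*(317*a + 380) + n*(-191*a^2 - 456*a - 272) + 48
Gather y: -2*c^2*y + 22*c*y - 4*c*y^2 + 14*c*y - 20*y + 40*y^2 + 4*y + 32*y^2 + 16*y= y^2*(72 - 4*c) + y*(-2*c^2 + 36*c)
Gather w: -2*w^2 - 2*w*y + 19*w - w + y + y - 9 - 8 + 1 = -2*w^2 + w*(18 - 2*y) + 2*y - 16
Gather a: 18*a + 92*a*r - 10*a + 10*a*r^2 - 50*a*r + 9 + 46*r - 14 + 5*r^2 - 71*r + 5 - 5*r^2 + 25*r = a*(10*r^2 + 42*r + 8)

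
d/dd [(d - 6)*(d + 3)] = 2*d - 3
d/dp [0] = 0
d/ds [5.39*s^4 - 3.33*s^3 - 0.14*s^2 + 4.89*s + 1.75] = 21.56*s^3 - 9.99*s^2 - 0.28*s + 4.89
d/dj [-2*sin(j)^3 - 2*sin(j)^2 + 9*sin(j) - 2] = (-6*sin(j)^2 - 4*sin(j) + 9)*cos(j)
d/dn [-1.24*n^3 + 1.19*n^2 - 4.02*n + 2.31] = -3.72*n^2 + 2.38*n - 4.02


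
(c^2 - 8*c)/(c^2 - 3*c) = (c - 8)/(c - 3)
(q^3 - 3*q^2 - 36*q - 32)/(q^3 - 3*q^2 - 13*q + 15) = (q^3 - 3*q^2 - 36*q - 32)/(q^3 - 3*q^2 - 13*q + 15)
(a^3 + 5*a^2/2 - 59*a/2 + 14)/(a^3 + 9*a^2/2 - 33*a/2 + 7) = (a - 4)/(a - 2)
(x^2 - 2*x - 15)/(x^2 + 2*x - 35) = (x + 3)/(x + 7)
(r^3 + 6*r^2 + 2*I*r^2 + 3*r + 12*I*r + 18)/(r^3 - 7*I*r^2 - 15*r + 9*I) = (r^2 + 3*r*(2 + I) + 18*I)/(r^2 - 6*I*r - 9)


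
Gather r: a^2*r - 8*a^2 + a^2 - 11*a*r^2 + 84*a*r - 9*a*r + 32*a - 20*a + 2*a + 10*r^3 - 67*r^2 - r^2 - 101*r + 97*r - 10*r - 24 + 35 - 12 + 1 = -7*a^2 + 14*a + 10*r^3 + r^2*(-11*a - 68) + r*(a^2 + 75*a - 14)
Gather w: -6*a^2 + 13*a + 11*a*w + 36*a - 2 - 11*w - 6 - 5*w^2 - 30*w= -6*a^2 + 49*a - 5*w^2 + w*(11*a - 41) - 8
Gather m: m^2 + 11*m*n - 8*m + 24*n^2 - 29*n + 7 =m^2 + m*(11*n - 8) + 24*n^2 - 29*n + 7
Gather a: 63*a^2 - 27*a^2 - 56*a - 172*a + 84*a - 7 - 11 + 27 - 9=36*a^2 - 144*a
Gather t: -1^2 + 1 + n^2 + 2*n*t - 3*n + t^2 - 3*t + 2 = n^2 - 3*n + t^2 + t*(2*n - 3) + 2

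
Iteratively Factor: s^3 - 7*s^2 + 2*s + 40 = (s + 2)*(s^2 - 9*s + 20) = (s - 4)*(s + 2)*(s - 5)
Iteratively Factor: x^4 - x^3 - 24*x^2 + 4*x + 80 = (x + 2)*(x^3 - 3*x^2 - 18*x + 40) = (x - 2)*(x + 2)*(x^2 - x - 20) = (x - 2)*(x + 2)*(x + 4)*(x - 5)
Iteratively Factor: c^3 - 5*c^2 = (c)*(c^2 - 5*c) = c^2*(c - 5)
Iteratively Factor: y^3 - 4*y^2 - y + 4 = (y + 1)*(y^2 - 5*y + 4) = (y - 1)*(y + 1)*(y - 4)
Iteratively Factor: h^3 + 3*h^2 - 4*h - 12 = (h - 2)*(h^2 + 5*h + 6) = (h - 2)*(h + 2)*(h + 3)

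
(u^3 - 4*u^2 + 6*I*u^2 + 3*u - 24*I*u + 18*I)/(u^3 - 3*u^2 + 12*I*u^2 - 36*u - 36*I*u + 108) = (u - 1)/(u + 6*I)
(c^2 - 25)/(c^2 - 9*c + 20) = (c + 5)/(c - 4)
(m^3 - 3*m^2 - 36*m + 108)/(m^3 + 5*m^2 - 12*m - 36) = (m - 6)/(m + 2)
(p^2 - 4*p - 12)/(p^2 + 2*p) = (p - 6)/p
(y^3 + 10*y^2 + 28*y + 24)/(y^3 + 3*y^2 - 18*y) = (y^2 + 4*y + 4)/(y*(y - 3))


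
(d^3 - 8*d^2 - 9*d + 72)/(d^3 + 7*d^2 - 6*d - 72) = (d^2 - 5*d - 24)/(d^2 + 10*d + 24)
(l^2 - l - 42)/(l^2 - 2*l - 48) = (l - 7)/(l - 8)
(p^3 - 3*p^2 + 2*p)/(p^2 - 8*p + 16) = p*(p^2 - 3*p + 2)/(p^2 - 8*p + 16)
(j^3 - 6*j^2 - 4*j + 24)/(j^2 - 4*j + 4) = (j^2 - 4*j - 12)/(j - 2)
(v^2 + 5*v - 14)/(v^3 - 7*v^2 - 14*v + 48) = (v + 7)/(v^2 - 5*v - 24)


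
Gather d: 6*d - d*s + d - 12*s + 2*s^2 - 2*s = d*(7 - s) + 2*s^2 - 14*s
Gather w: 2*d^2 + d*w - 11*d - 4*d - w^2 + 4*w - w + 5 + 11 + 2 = 2*d^2 - 15*d - w^2 + w*(d + 3) + 18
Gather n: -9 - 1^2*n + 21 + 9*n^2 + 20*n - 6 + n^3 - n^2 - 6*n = n^3 + 8*n^2 + 13*n + 6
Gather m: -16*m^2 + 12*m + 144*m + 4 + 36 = -16*m^2 + 156*m + 40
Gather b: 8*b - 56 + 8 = 8*b - 48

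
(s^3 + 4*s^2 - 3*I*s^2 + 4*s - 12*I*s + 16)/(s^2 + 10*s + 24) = (s^2 - 3*I*s + 4)/(s + 6)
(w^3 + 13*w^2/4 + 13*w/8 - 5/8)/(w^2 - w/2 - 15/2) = (4*w^2 + 3*w - 1)/(4*(w - 3))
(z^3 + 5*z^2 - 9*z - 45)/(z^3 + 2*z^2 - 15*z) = (z + 3)/z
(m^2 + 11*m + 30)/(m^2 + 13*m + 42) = (m + 5)/(m + 7)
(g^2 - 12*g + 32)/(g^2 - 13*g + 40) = (g - 4)/(g - 5)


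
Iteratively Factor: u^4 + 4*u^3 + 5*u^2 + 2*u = (u + 2)*(u^3 + 2*u^2 + u) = (u + 1)*(u + 2)*(u^2 + u) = u*(u + 1)*(u + 2)*(u + 1)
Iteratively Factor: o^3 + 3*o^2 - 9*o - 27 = (o + 3)*(o^2 - 9) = (o + 3)^2*(o - 3)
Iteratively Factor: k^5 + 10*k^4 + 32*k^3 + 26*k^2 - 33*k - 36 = (k + 3)*(k^4 + 7*k^3 + 11*k^2 - 7*k - 12) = (k + 3)^2*(k^3 + 4*k^2 - k - 4) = (k + 1)*(k + 3)^2*(k^2 + 3*k - 4) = (k + 1)*(k + 3)^2*(k + 4)*(k - 1)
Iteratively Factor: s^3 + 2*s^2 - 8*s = (s - 2)*(s^2 + 4*s) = s*(s - 2)*(s + 4)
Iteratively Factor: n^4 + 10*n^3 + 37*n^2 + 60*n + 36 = (n + 2)*(n^3 + 8*n^2 + 21*n + 18) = (n + 2)*(n + 3)*(n^2 + 5*n + 6) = (n + 2)^2*(n + 3)*(n + 3)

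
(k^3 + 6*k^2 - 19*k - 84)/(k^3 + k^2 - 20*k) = (k^2 + 10*k + 21)/(k*(k + 5))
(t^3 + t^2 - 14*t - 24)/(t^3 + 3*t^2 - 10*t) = (t^3 + t^2 - 14*t - 24)/(t*(t^2 + 3*t - 10))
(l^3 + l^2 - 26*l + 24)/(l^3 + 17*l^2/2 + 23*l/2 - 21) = 2*(l - 4)/(2*l + 7)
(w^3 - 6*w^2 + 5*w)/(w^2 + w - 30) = w*(w - 1)/(w + 6)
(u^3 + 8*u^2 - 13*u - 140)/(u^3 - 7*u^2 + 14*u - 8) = (u^2 + 12*u + 35)/(u^2 - 3*u + 2)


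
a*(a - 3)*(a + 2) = a^3 - a^2 - 6*a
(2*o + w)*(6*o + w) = 12*o^2 + 8*o*w + w^2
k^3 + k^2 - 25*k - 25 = (k - 5)*(k + 1)*(k + 5)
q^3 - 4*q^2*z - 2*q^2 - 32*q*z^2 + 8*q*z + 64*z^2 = (q - 2)*(q - 8*z)*(q + 4*z)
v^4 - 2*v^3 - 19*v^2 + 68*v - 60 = (v - 3)*(v - 2)^2*(v + 5)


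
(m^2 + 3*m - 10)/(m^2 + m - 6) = (m + 5)/(m + 3)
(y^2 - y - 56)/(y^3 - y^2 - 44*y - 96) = (y + 7)/(y^2 + 7*y + 12)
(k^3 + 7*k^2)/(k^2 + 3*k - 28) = k^2/(k - 4)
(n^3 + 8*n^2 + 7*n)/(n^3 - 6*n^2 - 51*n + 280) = n*(n + 1)/(n^2 - 13*n + 40)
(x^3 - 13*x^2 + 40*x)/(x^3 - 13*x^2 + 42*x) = (x^2 - 13*x + 40)/(x^2 - 13*x + 42)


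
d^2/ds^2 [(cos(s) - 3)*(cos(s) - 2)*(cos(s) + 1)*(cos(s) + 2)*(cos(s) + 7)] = -25*cos(s)^5 - 80*cos(s)^4 + 209*cos(s)^3 + 224*cos(s)^2 - 194*cos(s) - 82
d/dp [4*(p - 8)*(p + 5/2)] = 8*p - 22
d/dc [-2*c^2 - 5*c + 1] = -4*c - 5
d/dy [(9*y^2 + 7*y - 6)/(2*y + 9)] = 3*(6*y^2 + 54*y + 25)/(4*y^2 + 36*y + 81)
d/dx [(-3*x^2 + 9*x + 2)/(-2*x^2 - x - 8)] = 7*(3*x^2 + 8*x - 10)/(4*x^4 + 4*x^3 + 33*x^2 + 16*x + 64)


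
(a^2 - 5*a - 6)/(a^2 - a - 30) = (a + 1)/(a + 5)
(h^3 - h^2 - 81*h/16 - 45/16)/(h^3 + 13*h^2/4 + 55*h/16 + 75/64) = 4*(h - 3)/(4*h + 5)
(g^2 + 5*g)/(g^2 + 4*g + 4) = g*(g + 5)/(g^2 + 4*g + 4)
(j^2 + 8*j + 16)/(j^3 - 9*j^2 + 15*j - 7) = (j^2 + 8*j + 16)/(j^3 - 9*j^2 + 15*j - 7)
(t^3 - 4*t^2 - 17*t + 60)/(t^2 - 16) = (t^2 - 8*t + 15)/(t - 4)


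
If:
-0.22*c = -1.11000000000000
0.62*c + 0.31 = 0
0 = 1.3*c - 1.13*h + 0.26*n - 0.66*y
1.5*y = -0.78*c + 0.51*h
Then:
No Solution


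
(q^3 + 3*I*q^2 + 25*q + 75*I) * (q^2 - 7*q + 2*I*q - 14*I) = q^5 - 7*q^4 + 5*I*q^4 + 19*q^3 - 35*I*q^3 - 133*q^2 + 125*I*q^2 - 150*q - 875*I*q + 1050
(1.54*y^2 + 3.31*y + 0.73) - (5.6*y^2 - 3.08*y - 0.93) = -4.06*y^2 + 6.39*y + 1.66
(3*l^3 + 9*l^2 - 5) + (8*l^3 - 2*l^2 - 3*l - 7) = 11*l^3 + 7*l^2 - 3*l - 12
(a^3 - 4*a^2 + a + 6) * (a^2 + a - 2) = a^5 - 3*a^4 - 5*a^3 + 15*a^2 + 4*a - 12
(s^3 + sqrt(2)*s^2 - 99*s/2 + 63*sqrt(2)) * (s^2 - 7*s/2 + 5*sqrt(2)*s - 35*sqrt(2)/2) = s^5 - 7*s^4/2 + 6*sqrt(2)*s^4 - 79*s^3/2 - 21*sqrt(2)*s^3 - 369*sqrt(2)*s^2/2 + 553*s^2/4 + 630*s + 2583*sqrt(2)*s/4 - 2205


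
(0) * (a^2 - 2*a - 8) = 0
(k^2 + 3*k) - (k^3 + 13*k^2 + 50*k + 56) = -k^3 - 12*k^2 - 47*k - 56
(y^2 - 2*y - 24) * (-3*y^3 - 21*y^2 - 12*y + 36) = -3*y^5 - 15*y^4 + 102*y^3 + 564*y^2 + 216*y - 864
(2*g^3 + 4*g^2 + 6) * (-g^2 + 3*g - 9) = -2*g^5 + 2*g^4 - 6*g^3 - 42*g^2 + 18*g - 54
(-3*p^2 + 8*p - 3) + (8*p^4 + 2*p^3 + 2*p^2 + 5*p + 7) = 8*p^4 + 2*p^3 - p^2 + 13*p + 4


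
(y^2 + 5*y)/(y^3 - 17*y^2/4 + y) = 4*(y + 5)/(4*y^2 - 17*y + 4)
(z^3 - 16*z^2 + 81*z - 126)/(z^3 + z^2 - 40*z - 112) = (z^2 - 9*z + 18)/(z^2 + 8*z + 16)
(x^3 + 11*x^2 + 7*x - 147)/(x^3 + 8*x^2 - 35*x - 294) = (x - 3)/(x - 6)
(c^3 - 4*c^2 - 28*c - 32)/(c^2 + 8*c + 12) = (c^2 - 6*c - 16)/(c + 6)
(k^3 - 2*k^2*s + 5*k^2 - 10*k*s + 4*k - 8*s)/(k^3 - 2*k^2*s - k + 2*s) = (k + 4)/(k - 1)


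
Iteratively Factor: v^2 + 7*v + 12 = (v + 4)*(v + 3)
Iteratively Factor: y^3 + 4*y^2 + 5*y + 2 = (y + 1)*(y^2 + 3*y + 2) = (y + 1)^2*(y + 2)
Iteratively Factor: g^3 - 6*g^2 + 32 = (g + 2)*(g^2 - 8*g + 16) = (g - 4)*(g + 2)*(g - 4)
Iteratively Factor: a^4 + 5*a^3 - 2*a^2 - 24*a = (a)*(a^3 + 5*a^2 - 2*a - 24) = a*(a + 3)*(a^2 + 2*a - 8) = a*(a + 3)*(a + 4)*(a - 2)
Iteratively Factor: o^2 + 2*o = (o + 2)*(o)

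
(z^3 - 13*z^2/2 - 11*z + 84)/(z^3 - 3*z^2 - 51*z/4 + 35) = 2*(z - 6)/(2*z - 5)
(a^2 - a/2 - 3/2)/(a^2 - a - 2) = (a - 3/2)/(a - 2)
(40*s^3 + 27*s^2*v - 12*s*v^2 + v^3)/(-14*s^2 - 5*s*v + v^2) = (-40*s^3 - 27*s^2*v + 12*s*v^2 - v^3)/(14*s^2 + 5*s*v - v^2)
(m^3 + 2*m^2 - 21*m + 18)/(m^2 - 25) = (m^3 + 2*m^2 - 21*m + 18)/(m^2 - 25)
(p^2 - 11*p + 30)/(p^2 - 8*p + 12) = (p - 5)/(p - 2)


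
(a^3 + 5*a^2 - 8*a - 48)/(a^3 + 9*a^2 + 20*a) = (a^2 + a - 12)/(a*(a + 5))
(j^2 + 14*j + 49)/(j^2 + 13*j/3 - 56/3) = 3*(j + 7)/(3*j - 8)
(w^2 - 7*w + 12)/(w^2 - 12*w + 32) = (w - 3)/(w - 8)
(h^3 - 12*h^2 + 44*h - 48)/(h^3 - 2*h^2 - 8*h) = (h^2 - 8*h + 12)/(h*(h + 2))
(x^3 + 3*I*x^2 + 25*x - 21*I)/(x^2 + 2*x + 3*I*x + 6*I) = (x^3 + 3*I*x^2 + 25*x - 21*I)/(x^2 + x*(2 + 3*I) + 6*I)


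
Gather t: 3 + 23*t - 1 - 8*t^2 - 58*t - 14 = -8*t^2 - 35*t - 12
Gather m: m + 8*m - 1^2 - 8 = 9*m - 9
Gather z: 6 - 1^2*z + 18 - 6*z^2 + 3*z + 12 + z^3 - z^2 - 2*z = z^3 - 7*z^2 + 36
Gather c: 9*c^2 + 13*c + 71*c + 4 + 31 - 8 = 9*c^2 + 84*c + 27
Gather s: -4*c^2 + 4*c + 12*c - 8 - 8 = -4*c^2 + 16*c - 16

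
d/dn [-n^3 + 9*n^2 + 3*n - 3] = -3*n^2 + 18*n + 3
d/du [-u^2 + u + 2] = 1 - 2*u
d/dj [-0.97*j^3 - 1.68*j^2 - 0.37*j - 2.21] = -2.91*j^2 - 3.36*j - 0.37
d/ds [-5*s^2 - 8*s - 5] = -10*s - 8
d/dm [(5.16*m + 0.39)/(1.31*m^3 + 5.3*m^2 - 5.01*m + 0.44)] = (-13.5192*m^3 - 28.8807*m^2 - 4.134*m + 4.2243)/(1.7161*m^6 + 13.886*m^5 + 14.9638*m^4 - 51.9532*m^3 + 29.7641*m^2 - 4.4088*m + 0.1936)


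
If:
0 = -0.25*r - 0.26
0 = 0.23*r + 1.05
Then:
No Solution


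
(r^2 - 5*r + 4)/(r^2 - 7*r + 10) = (r^2 - 5*r + 4)/(r^2 - 7*r + 10)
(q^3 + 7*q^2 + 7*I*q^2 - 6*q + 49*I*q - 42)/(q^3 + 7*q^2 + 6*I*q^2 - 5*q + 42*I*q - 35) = (q + 6*I)/(q + 5*I)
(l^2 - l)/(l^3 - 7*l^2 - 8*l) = (1 - l)/(-l^2 + 7*l + 8)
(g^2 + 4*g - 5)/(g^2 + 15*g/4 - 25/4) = 4*(g - 1)/(4*g - 5)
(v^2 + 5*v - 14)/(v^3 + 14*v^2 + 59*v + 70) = (v - 2)/(v^2 + 7*v + 10)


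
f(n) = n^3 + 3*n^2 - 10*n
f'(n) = 3*n^2 + 6*n - 10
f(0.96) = -5.95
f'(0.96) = -1.48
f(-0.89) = 10.57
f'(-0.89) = -12.96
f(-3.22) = 29.92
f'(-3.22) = 1.79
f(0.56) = -4.48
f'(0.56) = -5.70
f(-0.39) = 4.30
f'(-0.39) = -11.88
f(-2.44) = 27.73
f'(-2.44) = -6.78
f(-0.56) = 6.37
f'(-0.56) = -12.42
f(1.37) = -5.50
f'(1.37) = 3.85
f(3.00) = 24.00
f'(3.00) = 35.00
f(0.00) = 0.00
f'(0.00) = -10.00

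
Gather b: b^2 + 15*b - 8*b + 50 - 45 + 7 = b^2 + 7*b + 12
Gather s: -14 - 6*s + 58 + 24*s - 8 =18*s + 36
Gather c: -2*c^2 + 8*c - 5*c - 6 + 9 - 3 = -2*c^2 + 3*c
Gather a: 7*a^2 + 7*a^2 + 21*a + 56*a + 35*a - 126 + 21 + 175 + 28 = 14*a^2 + 112*a + 98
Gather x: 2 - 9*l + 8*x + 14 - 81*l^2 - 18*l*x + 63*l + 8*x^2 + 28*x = -81*l^2 + 54*l + 8*x^2 + x*(36 - 18*l) + 16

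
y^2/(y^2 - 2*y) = y/(y - 2)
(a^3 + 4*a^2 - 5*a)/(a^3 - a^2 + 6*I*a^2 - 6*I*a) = (a + 5)/(a + 6*I)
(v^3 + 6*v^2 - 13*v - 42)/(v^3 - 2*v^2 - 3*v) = (v^2 + 9*v + 14)/(v*(v + 1))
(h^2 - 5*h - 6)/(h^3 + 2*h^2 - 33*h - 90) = (h + 1)/(h^2 + 8*h + 15)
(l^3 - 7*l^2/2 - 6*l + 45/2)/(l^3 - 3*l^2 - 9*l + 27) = (l + 5/2)/(l + 3)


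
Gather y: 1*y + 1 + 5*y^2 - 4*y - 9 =5*y^2 - 3*y - 8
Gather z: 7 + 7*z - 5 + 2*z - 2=9*z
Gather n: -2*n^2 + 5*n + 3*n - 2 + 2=-2*n^2 + 8*n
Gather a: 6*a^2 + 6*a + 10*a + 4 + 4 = 6*a^2 + 16*a + 8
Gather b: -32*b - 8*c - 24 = -32*b - 8*c - 24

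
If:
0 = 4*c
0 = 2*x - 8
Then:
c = 0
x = 4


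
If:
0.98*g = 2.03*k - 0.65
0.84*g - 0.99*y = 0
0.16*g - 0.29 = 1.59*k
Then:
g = -1.32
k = -0.31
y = -1.12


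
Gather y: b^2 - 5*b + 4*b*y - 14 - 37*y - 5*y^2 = b^2 - 5*b - 5*y^2 + y*(4*b - 37) - 14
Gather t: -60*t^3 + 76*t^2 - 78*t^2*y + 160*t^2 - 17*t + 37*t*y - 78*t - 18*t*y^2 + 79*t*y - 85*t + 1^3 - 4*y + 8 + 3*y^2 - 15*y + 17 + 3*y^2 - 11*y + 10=-60*t^3 + t^2*(236 - 78*y) + t*(-18*y^2 + 116*y - 180) + 6*y^2 - 30*y + 36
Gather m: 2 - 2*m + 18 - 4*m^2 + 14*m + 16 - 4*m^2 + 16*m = -8*m^2 + 28*m + 36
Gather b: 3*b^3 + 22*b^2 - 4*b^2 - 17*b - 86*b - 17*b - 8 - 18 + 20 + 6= 3*b^3 + 18*b^2 - 120*b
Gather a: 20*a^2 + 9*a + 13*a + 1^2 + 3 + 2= 20*a^2 + 22*a + 6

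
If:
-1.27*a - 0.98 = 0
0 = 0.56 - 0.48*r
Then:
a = -0.77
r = 1.17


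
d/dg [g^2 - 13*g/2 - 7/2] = 2*g - 13/2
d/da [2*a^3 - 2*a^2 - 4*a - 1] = 6*a^2 - 4*a - 4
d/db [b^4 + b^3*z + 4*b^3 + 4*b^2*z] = b*(4*b^2 + 3*b*z + 12*b + 8*z)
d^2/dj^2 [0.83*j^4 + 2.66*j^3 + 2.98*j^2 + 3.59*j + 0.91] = 9.96*j^2 + 15.96*j + 5.96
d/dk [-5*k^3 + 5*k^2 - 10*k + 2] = -15*k^2 + 10*k - 10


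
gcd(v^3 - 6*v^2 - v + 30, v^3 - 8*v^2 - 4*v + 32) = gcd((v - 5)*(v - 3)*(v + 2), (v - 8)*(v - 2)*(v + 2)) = v + 2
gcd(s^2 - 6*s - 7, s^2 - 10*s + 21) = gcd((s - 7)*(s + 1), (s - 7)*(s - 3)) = s - 7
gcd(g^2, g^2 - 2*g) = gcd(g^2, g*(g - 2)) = g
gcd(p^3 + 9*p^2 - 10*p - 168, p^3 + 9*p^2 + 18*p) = p + 6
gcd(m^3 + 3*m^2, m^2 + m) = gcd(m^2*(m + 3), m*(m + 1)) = m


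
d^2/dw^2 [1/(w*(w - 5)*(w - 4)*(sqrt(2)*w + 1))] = 2*(20*w^6 - 270*w^5 + 15*sqrt(2)*w^5 - 189*sqrt(2)*w^4 + 1338*w^4 - 2952*w^3 + 848*sqrt(2)*w^3 - 1620*sqrt(2)*w^2 + 2703*w^2 - 540*w + 1200*sqrt(2)*w + 400)/(w^3*(2*sqrt(2)*w^9 - 54*sqrt(2)*w^8 + 6*w^8 - 162*w^7 + 609*sqrt(2)*w^7 - 3699*sqrt(2)*w^6 + 1819*w^6 - 10881*w^5 + 13029*sqrt(2)*w^5 - 27027*sqrt(2)*w^4 + 36663*w^4 - 66609*w^3 + 34180*sqrt(2)*w^3 - 32400*sqrt(2)*w^2 + 54060*w^2 - 10800*w + 24000*sqrt(2)*w + 8000))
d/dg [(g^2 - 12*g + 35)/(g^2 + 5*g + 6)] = (17*g^2 - 58*g - 247)/(g^4 + 10*g^3 + 37*g^2 + 60*g + 36)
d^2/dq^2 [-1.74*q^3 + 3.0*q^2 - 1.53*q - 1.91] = 6.0 - 10.44*q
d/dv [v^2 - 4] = 2*v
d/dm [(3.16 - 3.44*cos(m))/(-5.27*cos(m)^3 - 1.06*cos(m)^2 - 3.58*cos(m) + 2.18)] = (36.2576*cos(m)^3 - 46.3132*cos(m)^2 - 6.6992*cos(m) - 3.8136)*sin(m)/(27.7729*cos(m)^6 + 11.1724*cos(m)^5 + 38.8568*cos(m)^4 - 15.3876*cos(m)^3 + 8.1948*cos(m)^2 - 15.6088*cos(m) + 4.7524)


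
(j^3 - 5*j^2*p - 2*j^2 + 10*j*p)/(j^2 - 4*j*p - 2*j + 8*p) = j*(-j + 5*p)/(-j + 4*p)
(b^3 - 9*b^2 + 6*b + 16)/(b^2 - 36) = (b^3 - 9*b^2 + 6*b + 16)/(b^2 - 36)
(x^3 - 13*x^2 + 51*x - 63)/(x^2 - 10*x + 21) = x - 3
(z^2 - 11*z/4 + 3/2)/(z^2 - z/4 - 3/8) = 2*(z - 2)/(2*z + 1)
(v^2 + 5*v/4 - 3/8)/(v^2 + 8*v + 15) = (8*v^2 + 10*v - 3)/(8*(v^2 + 8*v + 15))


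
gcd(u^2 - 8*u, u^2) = u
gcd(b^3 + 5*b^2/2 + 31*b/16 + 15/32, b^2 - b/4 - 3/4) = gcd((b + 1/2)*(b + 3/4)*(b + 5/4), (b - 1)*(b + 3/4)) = b + 3/4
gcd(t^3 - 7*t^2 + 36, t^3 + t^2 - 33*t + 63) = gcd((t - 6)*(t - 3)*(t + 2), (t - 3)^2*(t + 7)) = t - 3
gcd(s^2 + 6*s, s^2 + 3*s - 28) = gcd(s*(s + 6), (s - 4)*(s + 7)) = 1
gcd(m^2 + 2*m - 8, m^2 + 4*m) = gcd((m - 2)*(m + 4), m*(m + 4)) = m + 4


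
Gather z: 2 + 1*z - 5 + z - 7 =2*z - 10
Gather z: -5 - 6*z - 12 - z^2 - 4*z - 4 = -z^2 - 10*z - 21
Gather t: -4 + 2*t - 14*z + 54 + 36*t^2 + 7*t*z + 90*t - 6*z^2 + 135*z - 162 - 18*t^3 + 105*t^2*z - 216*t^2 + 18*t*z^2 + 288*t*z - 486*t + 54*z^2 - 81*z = -18*t^3 + t^2*(105*z - 180) + t*(18*z^2 + 295*z - 394) + 48*z^2 + 40*z - 112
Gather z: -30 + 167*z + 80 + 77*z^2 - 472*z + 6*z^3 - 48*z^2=6*z^3 + 29*z^2 - 305*z + 50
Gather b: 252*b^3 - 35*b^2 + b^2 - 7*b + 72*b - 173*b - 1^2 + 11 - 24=252*b^3 - 34*b^2 - 108*b - 14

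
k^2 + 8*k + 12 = (k + 2)*(k + 6)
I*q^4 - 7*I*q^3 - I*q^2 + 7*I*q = q*(q - 7)*(q - 1)*(I*q + I)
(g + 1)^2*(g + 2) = g^3 + 4*g^2 + 5*g + 2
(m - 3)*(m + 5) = m^2 + 2*m - 15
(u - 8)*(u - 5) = u^2 - 13*u + 40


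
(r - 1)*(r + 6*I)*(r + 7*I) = r^3 - r^2 + 13*I*r^2 - 42*r - 13*I*r + 42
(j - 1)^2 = j^2 - 2*j + 1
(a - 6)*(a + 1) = a^2 - 5*a - 6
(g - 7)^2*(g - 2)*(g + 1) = g^4 - 15*g^3 + 61*g^2 - 21*g - 98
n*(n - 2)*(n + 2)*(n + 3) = n^4 + 3*n^3 - 4*n^2 - 12*n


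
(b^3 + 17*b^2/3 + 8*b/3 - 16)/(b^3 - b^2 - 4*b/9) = 3*(b^2 + 7*b + 12)/(b*(3*b + 1))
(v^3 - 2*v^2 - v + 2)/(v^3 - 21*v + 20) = (v^2 - v - 2)/(v^2 + v - 20)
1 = 1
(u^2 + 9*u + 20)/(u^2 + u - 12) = (u + 5)/(u - 3)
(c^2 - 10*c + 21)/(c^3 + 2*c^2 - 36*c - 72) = (c^2 - 10*c + 21)/(c^3 + 2*c^2 - 36*c - 72)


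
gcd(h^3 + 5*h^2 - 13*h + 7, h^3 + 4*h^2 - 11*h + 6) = h^2 - 2*h + 1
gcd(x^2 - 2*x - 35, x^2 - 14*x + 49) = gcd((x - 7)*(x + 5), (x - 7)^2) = x - 7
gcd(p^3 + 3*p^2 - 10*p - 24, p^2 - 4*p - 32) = p + 4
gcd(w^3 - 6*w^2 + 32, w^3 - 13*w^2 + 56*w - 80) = w^2 - 8*w + 16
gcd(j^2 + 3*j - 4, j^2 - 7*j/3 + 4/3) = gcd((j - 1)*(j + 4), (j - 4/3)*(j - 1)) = j - 1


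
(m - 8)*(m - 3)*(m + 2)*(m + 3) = m^4 - 6*m^3 - 25*m^2 + 54*m + 144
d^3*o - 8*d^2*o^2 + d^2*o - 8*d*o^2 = d*(d - 8*o)*(d*o + o)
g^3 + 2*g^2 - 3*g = g*(g - 1)*(g + 3)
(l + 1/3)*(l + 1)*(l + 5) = l^3 + 19*l^2/3 + 7*l + 5/3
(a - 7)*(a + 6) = a^2 - a - 42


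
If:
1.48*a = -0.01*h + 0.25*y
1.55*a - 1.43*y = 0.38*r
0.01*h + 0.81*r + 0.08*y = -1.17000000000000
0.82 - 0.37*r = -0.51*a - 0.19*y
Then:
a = -23.98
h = 3157.67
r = -38.88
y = -15.66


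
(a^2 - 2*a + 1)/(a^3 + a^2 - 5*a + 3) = 1/(a + 3)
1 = 1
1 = 1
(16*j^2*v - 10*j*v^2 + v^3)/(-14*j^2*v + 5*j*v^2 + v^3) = (-8*j + v)/(7*j + v)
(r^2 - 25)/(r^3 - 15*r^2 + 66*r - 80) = (r + 5)/(r^2 - 10*r + 16)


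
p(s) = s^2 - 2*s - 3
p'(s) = 2*s - 2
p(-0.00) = -3.00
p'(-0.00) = -2.00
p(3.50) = 2.25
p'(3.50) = 5.00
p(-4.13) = 22.32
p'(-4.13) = -10.26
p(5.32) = 14.66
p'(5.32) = 8.64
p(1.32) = -3.90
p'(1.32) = 0.64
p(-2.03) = 5.18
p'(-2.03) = -6.06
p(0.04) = -3.08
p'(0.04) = -1.92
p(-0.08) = -2.83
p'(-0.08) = -2.16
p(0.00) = -3.00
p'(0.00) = -2.00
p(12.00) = 117.00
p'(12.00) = 22.00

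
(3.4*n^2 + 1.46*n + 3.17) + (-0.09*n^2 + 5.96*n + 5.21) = 3.31*n^2 + 7.42*n + 8.38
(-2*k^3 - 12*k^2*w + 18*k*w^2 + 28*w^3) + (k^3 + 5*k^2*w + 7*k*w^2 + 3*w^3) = -k^3 - 7*k^2*w + 25*k*w^2 + 31*w^3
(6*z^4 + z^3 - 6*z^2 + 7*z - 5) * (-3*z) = -18*z^5 - 3*z^4 + 18*z^3 - 21*z^2 + 15*z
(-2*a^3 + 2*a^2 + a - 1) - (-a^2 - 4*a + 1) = -2*a^3 + 3*a^2 + 5*a - 2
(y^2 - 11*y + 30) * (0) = 0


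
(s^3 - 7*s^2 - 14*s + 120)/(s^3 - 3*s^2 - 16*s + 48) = (s^2 - 11*s + 30)/(s^2 - 7*s + 12)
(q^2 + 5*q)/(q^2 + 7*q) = (q + 5)/(q + 7)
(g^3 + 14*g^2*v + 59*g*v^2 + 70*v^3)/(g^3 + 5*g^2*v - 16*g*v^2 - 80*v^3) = (-g^2 - 9*g*v - 14*v^2)/(-g^2 + 16*v^2)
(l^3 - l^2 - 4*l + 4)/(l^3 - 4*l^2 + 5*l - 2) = (l + 2)/(l - 1)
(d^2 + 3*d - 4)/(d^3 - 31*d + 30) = (d + 4)/(d^2 + d - 30)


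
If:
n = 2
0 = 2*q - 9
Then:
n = 2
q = 9/2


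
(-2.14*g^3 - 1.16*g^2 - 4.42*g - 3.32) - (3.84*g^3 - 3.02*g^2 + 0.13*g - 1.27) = -5.98*g^3 + 1.86*g^2 - 4.55*g - 2.05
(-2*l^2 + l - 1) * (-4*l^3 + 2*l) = 8*l^5 - 4*l^4 + 2*l^2 - 2*l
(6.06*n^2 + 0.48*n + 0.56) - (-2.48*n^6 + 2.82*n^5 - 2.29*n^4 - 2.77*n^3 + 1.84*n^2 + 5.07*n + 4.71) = 2.48*n^6 - 2.82*n^5 + 2.29*n^4 + 2.77*n^3 + 4.22*n^2 - 4.59*n - 4.15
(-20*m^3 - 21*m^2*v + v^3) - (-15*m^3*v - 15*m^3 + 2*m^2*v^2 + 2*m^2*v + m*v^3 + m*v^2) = 15*m^3*v - 5*m^3 - 2*m^2*v^2 - 23*m^2*v - m*v^3 - m*v^2 + v^3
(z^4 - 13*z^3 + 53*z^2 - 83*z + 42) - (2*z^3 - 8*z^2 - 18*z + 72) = z^4 - 15*z^3 + 61*z^2 - 65*z - 30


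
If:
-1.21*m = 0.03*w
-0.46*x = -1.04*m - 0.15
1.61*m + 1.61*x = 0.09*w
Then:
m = -0.06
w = 2.38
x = 0.19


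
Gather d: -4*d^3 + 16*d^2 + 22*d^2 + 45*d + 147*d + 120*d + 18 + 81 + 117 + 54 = -4*d^3 + 38*d^2 + 312*d + 270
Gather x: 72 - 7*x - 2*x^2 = -2*x^2 - 7*x + 72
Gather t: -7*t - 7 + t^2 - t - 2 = t^2 - 8*t - 9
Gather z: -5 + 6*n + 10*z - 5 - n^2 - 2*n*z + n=-n^2 + 7*n + z*(10 - 2*n) - 10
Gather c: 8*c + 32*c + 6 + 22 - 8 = 40*c + 20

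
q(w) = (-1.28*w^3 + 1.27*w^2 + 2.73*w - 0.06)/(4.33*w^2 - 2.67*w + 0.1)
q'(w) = (2.67 - 8.66*w)*(-1.28*w^3 + 1.27*w^2 + 2.73*w - 0.06)/(4.33*w^2 - 2.67*w + 0.1)^2 + (-3.84*w^2 + 2.54*w + 2.73)/(4.33*w^2 - 2.67*w + 0.1) = (-5.5424*w^4 + 6.8352*w^3 - 15.5958*w^2 + 0.773599999999999*w + 0.1128)/(18.7489*w^4 - 23.1222*w^3 + 7.9949*w^2 - 0.534*w + 0.01)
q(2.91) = -0.44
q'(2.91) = -0.43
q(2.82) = -0.41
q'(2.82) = -0.44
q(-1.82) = 0.36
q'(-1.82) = -0.42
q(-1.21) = 0.08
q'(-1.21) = -0.51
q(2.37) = -0.19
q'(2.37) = -0.52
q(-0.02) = -0.74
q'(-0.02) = 3.78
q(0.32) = -2.90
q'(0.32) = -11.07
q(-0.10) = -0.78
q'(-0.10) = -0.76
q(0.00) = -0.60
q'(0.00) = 11.28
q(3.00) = -0.48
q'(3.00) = -0.42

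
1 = 1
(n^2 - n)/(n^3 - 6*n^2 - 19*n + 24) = n/(n^2 - 5*n - 24)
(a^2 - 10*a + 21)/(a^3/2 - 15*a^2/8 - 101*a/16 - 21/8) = 16*(-a^2 + 10*a - 21)/(-8*a^3 + 30*a^2 + 101*a + 42)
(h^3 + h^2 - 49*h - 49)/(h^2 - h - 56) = (h^2 - 6*h - 7)/(h - 8)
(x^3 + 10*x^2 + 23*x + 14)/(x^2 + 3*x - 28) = (x^2 + 3*x + 2)/(x - 4)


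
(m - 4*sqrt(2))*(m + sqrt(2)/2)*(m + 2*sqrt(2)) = m^3 - 3*sqrt(2)*m^2/2 - 18*m - 8*sqrt(2)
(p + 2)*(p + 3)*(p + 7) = p^3 + 12*p^2 + 41*p + 42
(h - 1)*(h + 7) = h^2 + 6*h - 7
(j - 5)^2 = j^2 - 10*j + 25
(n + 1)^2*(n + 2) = n^3 + 4*n^2 + 5*n + 2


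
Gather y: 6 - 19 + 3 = -10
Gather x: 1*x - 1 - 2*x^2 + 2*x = -2*x^2 + 3*x - 1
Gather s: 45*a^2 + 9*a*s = 45*a^2 + 9*a*s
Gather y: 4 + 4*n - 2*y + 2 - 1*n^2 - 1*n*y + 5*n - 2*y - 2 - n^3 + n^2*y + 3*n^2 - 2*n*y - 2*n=-n^3 + 2*n^2 + 7*n + y*(n^2 - 3*n - 4) + 4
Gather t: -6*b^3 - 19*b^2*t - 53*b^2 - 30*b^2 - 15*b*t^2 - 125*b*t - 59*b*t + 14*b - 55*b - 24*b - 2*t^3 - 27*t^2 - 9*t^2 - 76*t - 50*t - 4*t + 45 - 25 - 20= -6*b^3 - 83*b^2 - 65*b - 2*t^3 + t^2*(-15*b - 36) + t*(-19*b^2 - 184*b - 130)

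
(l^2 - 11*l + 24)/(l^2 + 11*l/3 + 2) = 3*(l^2 - 11*l + 24)/(3*l^2 + 11*l + 6)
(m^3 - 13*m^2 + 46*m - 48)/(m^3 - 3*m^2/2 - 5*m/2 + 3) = 2*(m^2 - 11*m + 24)/(2*m^2 + m - 3)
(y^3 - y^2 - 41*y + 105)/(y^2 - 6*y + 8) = (y^3 - y^2 - 41*y + 105)/(y^2 - 6*y + 8)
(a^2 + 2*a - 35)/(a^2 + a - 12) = (a^2 + 2*a - 35)/(a^2 + a - 12)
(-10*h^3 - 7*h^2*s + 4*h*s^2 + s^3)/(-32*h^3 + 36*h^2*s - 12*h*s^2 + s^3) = (5*h^2 + 6*h*s + s^2)/(16*h^2 - 10*h*s + s^2)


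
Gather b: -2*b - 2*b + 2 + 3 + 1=6 - 4*b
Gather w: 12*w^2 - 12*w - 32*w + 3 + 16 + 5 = 12*w^2 - 44*w + 24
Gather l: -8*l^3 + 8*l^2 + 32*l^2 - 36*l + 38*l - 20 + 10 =-8*l^3 + 40*l^2 + 2*l - 10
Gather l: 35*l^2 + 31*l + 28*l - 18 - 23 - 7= 35*l^2 + 59*l - 48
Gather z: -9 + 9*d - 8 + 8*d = 17*d - 17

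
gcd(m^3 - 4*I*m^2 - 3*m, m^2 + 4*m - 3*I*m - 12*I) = m - 3*I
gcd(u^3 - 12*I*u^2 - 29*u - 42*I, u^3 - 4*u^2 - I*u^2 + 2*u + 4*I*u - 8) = u + I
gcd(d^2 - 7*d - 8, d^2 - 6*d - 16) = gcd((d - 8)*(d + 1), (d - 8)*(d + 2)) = d - 8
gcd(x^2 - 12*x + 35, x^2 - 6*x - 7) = x - 7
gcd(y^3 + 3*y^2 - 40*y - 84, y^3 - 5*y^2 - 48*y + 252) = y^2 + y - 42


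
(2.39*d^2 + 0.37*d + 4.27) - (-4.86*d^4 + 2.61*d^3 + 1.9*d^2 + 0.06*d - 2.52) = 4.86*d^4 - 2.61*d^3 + 0.49*d^2 + 0.31*d + 6.79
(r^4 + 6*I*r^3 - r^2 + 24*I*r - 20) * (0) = 0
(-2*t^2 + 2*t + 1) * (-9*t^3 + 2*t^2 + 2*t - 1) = 18*t^5 - 22*t^4 - 9*t^3 + 8*t^2 - 1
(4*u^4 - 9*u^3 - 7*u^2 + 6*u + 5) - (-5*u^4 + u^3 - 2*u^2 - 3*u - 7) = 9*u^4 - 10*u^3 - 5*u^2 + 9*u + 12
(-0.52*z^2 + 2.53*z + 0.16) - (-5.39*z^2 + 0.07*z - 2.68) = 4.87*z^2 + 2.46*z + 2.84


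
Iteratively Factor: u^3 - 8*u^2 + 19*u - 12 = (u - 3)*(u^2 - 5*u + 4) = (u - 4)*(u - 3)*(u - 1)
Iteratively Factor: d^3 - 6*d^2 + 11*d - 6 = (d - 3)*(d^2 - 3*d + 2) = (d - 3)*(d - 2)*(d - 1)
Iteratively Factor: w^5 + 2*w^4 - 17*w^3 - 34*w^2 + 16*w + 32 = (w + 4)*(w^4 - 2*w^3 - 9*w^2 + 2*w + 8) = (w - 4)*(w + 4)*(w^3 + 2*w^2 - w - 2) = (w - 4)*(w + 1)*(w + 4)*(w^2 + w - 2) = (w - 4)*(w - 1)*(w + 1)*(w + 4)*(w + 2)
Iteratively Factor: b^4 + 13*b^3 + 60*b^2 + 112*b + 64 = (b + 4)*(b^3 + 9*b^2 + 24*b + 16) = (b + 1)*(b + 4)*(b^2 + 8*b + 16) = (b + 1)*(b + 4)^2*(b + 4)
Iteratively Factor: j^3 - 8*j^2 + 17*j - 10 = (j - 5)*(j^2 - 3*j + 2) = (j - 5)*(j - 1)*(j - 2)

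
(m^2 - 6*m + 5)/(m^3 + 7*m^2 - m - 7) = (m - 5)/(m^2 + 8*m + 7)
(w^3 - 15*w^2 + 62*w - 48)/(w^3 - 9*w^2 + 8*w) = (w - 6)/w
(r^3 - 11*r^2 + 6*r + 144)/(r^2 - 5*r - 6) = (r^2 - 5*r - 24)/(r + 1)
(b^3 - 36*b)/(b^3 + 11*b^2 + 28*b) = (b^2 - 36)/(b^2 + 11*b + 28)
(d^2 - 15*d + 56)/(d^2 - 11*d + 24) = (d - 7)/(d - 3)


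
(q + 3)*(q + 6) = q^2 + 9*q + 18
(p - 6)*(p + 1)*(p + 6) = p^3 + p^2 - 36*p - 36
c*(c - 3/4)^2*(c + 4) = c^4 + 5*c^3/2 - 87*c^2/16 + 9*c/4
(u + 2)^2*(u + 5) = u^3 + 9*u^2 + 24*u + 20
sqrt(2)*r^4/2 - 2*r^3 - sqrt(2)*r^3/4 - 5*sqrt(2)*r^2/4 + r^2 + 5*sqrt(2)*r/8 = r*(r - 1/2)*(r - 5*sqrt(2)/2)*(sqrt(2)*r/2 + 1/2)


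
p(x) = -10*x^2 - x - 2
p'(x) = -20*x - 1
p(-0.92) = -9.54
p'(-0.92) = 17.40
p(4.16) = -179.22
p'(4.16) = -84.20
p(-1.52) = -23.58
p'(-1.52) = 29.40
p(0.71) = -7.75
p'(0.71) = -15.20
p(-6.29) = -391.35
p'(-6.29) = 124.80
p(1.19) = -17.35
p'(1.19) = -24.80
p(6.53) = -434.94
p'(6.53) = -131.60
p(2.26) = -55.34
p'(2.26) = -46.20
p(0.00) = -2.00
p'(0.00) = -1.00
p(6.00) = -368.00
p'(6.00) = -121.00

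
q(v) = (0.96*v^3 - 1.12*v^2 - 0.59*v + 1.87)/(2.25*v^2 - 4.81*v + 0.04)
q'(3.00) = -0.86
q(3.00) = 2.72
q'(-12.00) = 0.42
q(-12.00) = -4.74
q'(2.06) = -208.33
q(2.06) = -13.40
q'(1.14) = -0.30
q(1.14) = -0.46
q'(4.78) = 0.30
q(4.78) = 2.75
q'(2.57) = -4.70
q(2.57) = 3.64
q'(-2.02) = 0.46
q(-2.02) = -0.50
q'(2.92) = -1.14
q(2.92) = 2.80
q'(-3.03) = 0.43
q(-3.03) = -0.94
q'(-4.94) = 0.42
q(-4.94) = -1.76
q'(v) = (4.81 - 4.5*v)*(0.96*v^3 - 1.12*v^2 - 0.59*v + 1.87)/(2.25*v^2 - 4.81*v + 0.04)^2 + (2.88*v^2 - 2.24*v - 0.59)/(2.25*v^2 - 4.81*v + 0.04)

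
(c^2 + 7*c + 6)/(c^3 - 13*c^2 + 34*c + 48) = (c + 6)/(c^2 - 14*c + 48)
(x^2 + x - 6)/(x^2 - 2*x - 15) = (x - 2)/(x - 5)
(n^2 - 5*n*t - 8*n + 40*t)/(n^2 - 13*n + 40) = (n - 5*t)/(n - 5)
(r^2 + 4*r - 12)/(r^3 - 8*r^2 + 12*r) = (r + 6)/(r*(r - 6))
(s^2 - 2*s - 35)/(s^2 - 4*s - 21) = (s + 5)/(s + 3)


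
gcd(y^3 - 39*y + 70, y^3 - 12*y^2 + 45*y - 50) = y^2 - 7*y + 10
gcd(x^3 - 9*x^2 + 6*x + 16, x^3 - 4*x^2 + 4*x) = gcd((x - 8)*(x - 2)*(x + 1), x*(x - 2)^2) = x - 2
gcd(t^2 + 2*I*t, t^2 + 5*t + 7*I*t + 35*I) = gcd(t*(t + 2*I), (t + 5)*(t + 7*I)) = 1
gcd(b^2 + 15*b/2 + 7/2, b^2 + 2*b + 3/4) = b + 1/2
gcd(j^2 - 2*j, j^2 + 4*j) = j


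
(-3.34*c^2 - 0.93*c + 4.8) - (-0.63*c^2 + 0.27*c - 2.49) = -2.71*c^2 - 1.2*c + 7.29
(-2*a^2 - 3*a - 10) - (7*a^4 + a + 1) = -7*a^4 - 2*a^2 - 4*a - 11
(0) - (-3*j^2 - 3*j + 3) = 3*j^2 + 3*j - 3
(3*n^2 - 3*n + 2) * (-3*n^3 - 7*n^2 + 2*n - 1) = -9*n^5 - 12*n^4 + 21*n^3 - 23*n^2 + 7*n - 2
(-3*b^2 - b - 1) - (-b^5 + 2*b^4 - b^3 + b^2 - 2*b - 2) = b^5 - 2*b^4 + b^3 - 4*b^2 + b + 1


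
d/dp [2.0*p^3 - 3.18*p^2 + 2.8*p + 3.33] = 6.0*p^2 - 6.36*p + 2.8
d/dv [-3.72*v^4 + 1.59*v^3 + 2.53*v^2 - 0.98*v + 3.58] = -14.88*v^3 + 4.77*v^2 + 5.06*v - 0.98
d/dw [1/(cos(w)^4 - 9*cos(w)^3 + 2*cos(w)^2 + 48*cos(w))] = (4*cos(w)^3 - 27*cos(w)^2 + 4*cos(w) + 48)*sin(w)/((cos(w)^3 - 9*cos(w)^2 + 2*cos(w) + 48)^2*cos(w)^2)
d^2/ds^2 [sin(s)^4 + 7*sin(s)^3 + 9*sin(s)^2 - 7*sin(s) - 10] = -16*sin(s)^4 - 63*sin(s)^3 - 24*sin(s)^2 + 49*sin(s) + 18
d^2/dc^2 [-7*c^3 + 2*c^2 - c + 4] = 4 - 42*c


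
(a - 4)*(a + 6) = a^2 + 2*a - 24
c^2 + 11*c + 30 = (c + 5)*(c + 6)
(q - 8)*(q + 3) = q^2 - 5*q - 24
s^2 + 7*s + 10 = (s + 2)*(s + 5)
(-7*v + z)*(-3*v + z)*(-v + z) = -21*v^3 + 31*v^2*z - 11*v*z^2 + z^3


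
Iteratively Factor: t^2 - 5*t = (t)*(t - 5)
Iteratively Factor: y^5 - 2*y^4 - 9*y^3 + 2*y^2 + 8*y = (y - 1)*(y^4 - y^3 - 10*y^2 - 8*y) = (y - 1)*(y + 2)*(y^3 - 3*y^2 - 4*y) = (y - 1)*(y + 1)*(y + 2)*(y^2 - 4*y) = y*(y - 1)*(y + 1)*(y + 2)*(y - 4)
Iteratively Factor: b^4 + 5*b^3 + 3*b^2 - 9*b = (b + 3)*(b^3 + 2*b^2 - 3*b) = (b + 3)^2*(b^2 - b) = (b - 1)*(b + 3)^2*(b)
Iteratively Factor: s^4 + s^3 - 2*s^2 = (s)*(s^3 + s^2 - 2*s) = s*(s - 1)*(s^2 + 2*s) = s^2*(s - 1)*(s + 2)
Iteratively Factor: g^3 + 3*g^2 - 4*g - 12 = (g - 2)*(g^2 + 5*g + 6) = (g - 2)*(g + 2)*(g + 3)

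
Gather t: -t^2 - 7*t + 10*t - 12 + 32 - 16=-t^2 + 3*t + 4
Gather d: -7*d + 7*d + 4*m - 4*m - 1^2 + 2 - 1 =0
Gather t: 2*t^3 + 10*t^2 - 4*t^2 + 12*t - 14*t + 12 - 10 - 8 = 2*t^3 + 6*t^2 - 2*t - 6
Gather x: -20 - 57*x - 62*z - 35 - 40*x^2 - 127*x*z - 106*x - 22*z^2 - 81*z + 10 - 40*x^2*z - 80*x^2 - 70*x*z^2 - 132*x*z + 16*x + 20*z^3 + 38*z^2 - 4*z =x^2*(-40*z - 120) + x*(-70*z^2 - 259*z - 147) + 20*z^3 + 16*z^2 - 147*z - 45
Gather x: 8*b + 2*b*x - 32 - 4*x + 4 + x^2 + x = 8*b + x^2 + x*(2*b - 3) - 28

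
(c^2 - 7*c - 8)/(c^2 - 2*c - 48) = (c + 1)/(c + 6)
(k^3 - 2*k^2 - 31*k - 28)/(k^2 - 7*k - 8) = (k^2 - 3*k - 28)/(k - 8)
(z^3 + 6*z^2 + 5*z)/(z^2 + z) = z + 5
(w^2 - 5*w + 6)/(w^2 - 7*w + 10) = (w - 3)/(w - 5)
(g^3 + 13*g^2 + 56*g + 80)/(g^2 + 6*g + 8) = (g^2 + 9*g + 20)/(g + 2)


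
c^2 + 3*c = c*(c + 3)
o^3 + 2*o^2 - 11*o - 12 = (o - 3)*(o + 1)*(o + 4)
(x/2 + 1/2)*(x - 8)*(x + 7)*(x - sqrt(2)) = x^4/2 - sqrt(2)*x^3/2 - 57*x^2/2 - 28*x + 57*sqrt(2)*x/2 + 28*sqrt(2)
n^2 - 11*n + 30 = (n - 6)*(n - 5)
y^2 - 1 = (y - 1)*(y + 1)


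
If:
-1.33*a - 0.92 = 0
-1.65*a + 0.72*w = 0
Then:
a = -0.69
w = -1.59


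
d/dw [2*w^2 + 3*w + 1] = 4*w + 3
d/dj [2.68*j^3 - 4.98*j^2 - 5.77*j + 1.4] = 8.04*j^2 - 9.96*j - 5.77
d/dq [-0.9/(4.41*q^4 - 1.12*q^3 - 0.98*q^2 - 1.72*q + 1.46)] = (15.876*q^3 - 3.024*q^2 - 1.764*q - 1.548)/(-4.41*q^4 + 1.12*q^3 + 0.98*q^2 + 1.72*q - 1.46)^2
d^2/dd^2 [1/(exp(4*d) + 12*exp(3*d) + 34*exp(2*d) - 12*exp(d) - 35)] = 4*((-4*exp(3*d) - 27*exp(2*d) - 34*exp(d) + 3)*(exp(4*d) + 12*exp(3*d) + 34*exp(2*d) - 12*exp(d) - 35) + 8*(exp(3*d) + 9*exp(2*d) + 17*exp(d) - 3)^2*exp(d))*exp(d)/(exp(4*d) + 12*exp(3*d) + 34*exp(2*d) - 12*exp(d) - 35)^3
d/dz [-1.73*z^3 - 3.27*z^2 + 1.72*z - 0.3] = -5.19*z^2 - 6.54*z + 1.72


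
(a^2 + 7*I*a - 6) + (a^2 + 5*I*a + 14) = 2*a^2 + 12*I*a + 8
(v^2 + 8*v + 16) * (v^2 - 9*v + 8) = v^4 - v^3 - 48*v^2 - 80*v + 128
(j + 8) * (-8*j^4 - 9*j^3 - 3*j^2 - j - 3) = -8*j^5 - 73*j^4 - 75*j^3 - 25*j^2 - 11*j - 24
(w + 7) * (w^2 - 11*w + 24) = w^3 - 4*w^2 - 53*w + 168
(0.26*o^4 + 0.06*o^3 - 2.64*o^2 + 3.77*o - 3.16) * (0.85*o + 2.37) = 0.221*o^5 + 0.6672*o^4 - 2.1018*o^3 - 3.0523*o^2 + 6.2489*o - 7.4892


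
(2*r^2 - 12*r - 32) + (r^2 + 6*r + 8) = 3*r^2 - 6*r - 24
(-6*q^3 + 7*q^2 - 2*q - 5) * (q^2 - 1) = -6*q^5 + 7*q^4 + 4*q^3 - 12*q^2 + 2*q + 5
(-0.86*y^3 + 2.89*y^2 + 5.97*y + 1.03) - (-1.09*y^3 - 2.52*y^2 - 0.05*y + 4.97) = 0.23*y^3 + 5.41*y^2 + 6.02*y - 3.94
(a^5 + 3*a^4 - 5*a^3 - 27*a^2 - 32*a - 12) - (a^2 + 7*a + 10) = a^5 + 3*a^4 - 5*a^3 - 28*a^2 - 39*a - 22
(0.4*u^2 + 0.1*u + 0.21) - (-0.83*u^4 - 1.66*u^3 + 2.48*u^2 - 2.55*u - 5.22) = 0.83*u^4 + 1.66*u^3 - 2.08*u^2 + 2.65*u + 5.43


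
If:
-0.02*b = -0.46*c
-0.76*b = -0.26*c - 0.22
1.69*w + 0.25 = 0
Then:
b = 0.29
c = 0.01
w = -0.15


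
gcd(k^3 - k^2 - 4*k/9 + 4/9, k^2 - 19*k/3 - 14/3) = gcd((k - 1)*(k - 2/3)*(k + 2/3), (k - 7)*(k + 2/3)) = k + 2/3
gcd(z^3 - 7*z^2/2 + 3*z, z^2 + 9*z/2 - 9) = z - 3/2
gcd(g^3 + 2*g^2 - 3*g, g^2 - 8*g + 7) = g - 1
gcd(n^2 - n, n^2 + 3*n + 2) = 1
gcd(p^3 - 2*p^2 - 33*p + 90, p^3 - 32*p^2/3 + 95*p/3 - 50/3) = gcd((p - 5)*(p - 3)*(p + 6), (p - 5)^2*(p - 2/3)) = p - 5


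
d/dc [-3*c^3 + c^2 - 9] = c*(2 - 9*c)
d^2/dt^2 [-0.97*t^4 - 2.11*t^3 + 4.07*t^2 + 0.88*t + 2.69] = -11.64*t^2 - 12.66*t + 8.14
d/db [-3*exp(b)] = -3*exp(b)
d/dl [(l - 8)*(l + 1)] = 2*l - 7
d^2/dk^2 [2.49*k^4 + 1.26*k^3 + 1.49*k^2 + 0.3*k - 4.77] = 29.88*k^2 + 7.56*k + 2.98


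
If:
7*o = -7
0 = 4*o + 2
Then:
No Solution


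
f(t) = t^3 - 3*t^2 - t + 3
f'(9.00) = 188.00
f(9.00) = 480.00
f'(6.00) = 71.00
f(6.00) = 105.00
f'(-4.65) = 91.77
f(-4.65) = -157.76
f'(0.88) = -3.96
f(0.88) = 0.48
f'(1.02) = -4.00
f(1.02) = -0.08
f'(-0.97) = 7.64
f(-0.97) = 0.23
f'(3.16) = 10.00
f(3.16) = 1.44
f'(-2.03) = 23.54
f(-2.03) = -15.70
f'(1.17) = -3.91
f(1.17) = -0.68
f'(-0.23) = 0.54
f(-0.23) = 3.06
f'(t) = 3*t^2 - 6*t - 1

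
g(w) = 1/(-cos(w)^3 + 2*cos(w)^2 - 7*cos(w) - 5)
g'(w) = (-3*sin(w)*cos(w)^2 + 4*sin(w)*cos(w) - 7*sin(w))/(-cos(w)^3 + 2*cos(w)^2 - 7*cos(w) - 5)^2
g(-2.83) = 0.23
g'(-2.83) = 0.22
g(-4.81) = -0.18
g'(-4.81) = -0.21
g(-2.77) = 0.25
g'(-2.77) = 0.29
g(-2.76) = 0.25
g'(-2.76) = 0.31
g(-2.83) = 0.23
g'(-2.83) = 0.22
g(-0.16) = -0.09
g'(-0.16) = 0.01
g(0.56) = -0.10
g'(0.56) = -0.03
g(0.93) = -0.12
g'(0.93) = -0.06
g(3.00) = 0.21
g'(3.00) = -0.08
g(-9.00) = 0.26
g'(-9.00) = 0.38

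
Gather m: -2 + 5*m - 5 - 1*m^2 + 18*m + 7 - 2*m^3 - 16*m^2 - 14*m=-2*m^3 - 17*m^2 + 9*m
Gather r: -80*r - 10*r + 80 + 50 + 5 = 135 - 90*r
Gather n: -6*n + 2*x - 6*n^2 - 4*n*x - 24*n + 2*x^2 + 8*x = -6*n^2 + n*(-4*x - 30) + 2*x^2 + 10*x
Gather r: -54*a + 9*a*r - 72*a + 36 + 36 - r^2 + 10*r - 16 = -126*a - r^2 + r*(9*a + 10) + 56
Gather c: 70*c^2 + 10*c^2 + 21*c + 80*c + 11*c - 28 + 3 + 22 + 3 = 80*c^2 + 112*c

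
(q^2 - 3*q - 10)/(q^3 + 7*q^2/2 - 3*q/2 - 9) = 2*(q - 5)/(2*q^2 + 3*q - 9)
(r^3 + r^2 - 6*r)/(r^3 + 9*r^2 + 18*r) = (r - 2)/(r + 6)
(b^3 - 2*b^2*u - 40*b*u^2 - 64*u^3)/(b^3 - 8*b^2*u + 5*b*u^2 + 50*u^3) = (b^2 - 4*b*u - 32*u^2)/(b^2 - 10*b*u + 25*u^2)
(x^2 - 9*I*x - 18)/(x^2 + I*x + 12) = (x - 6*I)/(x + 4*I)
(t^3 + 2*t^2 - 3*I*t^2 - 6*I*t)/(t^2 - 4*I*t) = (t^2 + t*(2 - 3*I) - 6*I)/(t - 4*I)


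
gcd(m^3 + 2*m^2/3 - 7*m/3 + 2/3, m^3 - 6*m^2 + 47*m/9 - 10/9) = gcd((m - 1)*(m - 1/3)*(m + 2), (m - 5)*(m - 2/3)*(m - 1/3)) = m - 1/3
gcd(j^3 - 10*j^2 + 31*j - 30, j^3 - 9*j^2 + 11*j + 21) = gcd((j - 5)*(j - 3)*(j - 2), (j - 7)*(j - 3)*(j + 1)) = j - 3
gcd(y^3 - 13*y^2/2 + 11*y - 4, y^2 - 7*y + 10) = y - 2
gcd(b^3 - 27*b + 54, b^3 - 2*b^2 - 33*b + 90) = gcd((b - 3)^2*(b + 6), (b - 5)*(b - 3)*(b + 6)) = b^2 + 3*b - 18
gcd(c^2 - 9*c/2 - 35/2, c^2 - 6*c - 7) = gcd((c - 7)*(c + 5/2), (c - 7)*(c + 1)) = c - 7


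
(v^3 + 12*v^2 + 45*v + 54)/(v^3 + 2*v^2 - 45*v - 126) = (v + 3)/(v - 7)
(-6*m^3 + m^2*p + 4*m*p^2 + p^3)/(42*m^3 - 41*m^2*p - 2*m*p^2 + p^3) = (6*m^2 + 5*m*p + p^2)/(-42*m^2 - m*p + p^2)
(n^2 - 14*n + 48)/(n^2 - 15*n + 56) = (n - 6)/(n - 7)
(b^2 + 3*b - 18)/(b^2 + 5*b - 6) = (b - 3)/(b - 1)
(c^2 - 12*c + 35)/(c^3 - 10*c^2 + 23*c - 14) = (c - 5)/(c^2 - 3*c + 2)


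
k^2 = k^2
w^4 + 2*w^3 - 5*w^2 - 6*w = w*(w - 2)*(w + 1)*(w + 3)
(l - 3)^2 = l^2 - 6*l + 9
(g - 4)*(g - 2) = g^2 - 6*g + 8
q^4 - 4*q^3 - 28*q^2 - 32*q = q*(q - 8)*(q + 2)^2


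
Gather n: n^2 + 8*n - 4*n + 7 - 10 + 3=n^2 + 4*n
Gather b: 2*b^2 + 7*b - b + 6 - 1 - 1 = 2*b^2 + 6*b + 4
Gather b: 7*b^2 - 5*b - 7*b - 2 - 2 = 7*b^2 - 12*b - 4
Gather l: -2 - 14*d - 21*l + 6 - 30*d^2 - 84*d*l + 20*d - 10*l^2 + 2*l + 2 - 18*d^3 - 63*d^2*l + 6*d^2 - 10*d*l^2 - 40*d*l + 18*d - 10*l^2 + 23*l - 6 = -18*d^3 - 24*d^2 + 24*d + l^2*(-10*d - 20) + l*(-63*d^2 - 124*d + 4)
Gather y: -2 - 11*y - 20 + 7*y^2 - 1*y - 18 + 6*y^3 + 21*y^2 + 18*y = 6*y^3 + 28*y^2 + 6*y - 40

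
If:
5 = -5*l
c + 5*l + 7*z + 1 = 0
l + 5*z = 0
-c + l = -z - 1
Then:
No Solution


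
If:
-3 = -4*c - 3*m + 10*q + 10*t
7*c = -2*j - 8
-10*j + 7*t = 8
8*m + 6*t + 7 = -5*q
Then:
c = -t/5 - 32/35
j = 7*t/10 - 4/5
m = -6*t/95 - 257/665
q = -522*t/475 - 2599/3325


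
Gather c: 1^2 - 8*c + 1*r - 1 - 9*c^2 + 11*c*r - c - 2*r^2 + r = -9*c^2 + c*(11*r - 9) - 2*r^2 + 2*r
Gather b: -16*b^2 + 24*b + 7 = -16*b^2 + 24*b + 7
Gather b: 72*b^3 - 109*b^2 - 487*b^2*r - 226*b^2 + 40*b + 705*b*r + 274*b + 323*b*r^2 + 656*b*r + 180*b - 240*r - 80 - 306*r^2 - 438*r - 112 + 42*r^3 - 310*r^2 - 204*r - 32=72*b^3 + b^2*(-487*r - 335) + b*(323*r^2 + 1361*r + 494) + 42*r^3 - 616*r^2 - 882*r - 224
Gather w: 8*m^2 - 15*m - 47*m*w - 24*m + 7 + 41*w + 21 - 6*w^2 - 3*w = 8*m^2 - 39*m - 6*w^2 + w*(38 - 47*m) + 28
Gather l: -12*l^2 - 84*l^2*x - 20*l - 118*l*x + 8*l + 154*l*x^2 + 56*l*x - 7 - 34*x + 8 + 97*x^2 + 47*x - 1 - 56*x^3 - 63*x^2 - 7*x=l^2*(-84*x - 12) + l*(154*x^2 - 62*x - 12) - 56*x^3 + 34*x^2 + 6*x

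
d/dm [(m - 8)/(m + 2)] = 10/(m + 2)^2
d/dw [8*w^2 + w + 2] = 16*w + 1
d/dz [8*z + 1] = 8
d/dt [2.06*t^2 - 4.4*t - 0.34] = 4.12*t - 4.4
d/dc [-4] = 0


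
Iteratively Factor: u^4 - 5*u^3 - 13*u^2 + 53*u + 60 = (u - 4)*(u^3 - u^2 - 17*u - 15) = (u - 5)*(u - 4)*(u^2 + 4*u + 3) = (u - 5)*(u - 4)*(u + 1)*(u + 3)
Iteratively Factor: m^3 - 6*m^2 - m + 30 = (m + 2)*(m^2 - 8*m + 15) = (m - 3)*(m + 2)*(m - 5)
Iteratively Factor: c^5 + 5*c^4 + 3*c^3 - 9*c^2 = (c)*(c^4 + 5*c^3 + 3*c^2 - 9*c) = c^2*(c^3 + 5*c^2 + 3*c - 9) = c^2*(c - 1)*(c^2 + 6*c + 9) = c^2*(c - 1)*(c + 3)*(c + 3)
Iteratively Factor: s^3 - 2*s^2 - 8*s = (s)*(s^2 - 2*s - 8) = s*(s + 2)*(s - 4)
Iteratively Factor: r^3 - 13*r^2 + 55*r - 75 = (r - 3)*(r^2 - 10*r + 25) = (r - 5)*(r - 3)*(r - 5)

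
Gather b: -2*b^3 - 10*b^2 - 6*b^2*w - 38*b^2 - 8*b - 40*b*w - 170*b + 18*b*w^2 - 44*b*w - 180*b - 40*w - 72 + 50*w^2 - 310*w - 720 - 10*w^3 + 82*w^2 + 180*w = -2*b^3 + b^2*(-6*w - 48) + b*(18*w^2 - 84*w - 358) - 10*w^3 + 132*w^2 - 170*w - 792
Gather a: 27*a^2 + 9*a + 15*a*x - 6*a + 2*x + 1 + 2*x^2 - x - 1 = 27*a^2 + a*(15*x + 3) + 2*x^2 + x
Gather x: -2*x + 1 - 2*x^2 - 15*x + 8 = -2*x^2 - 17*x + 9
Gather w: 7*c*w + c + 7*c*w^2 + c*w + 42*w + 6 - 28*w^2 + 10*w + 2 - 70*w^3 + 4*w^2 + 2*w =c - 70*w^3 + w^2*(7*c - 24) + w*(8*c + 54) + 8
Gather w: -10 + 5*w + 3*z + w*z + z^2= w*(z + 5) + z^2 + 3*z - 10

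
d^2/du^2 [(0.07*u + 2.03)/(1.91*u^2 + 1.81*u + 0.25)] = ((0.07*u + 2.03)*(3.82*u + 1.81)*(7.64*u + 3.62) - (0.8022*u + 8.008)*(1.91*u^2 + 1.81*u + 0.25))/(1.91*u^2 + 1.81*u + 0.25)^3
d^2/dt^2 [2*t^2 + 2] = 4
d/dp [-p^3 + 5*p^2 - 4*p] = -3*p^2 + 10*p - 4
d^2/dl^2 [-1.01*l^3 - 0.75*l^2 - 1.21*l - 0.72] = -6.06*l - 1.5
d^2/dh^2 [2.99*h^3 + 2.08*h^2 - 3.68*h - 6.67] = 17.94*h + 4.16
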